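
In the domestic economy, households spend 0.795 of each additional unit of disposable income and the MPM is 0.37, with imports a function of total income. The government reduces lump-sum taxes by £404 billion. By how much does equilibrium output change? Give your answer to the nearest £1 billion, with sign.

A lump-sum tax change of −£404 billion shifts disposable income by +£404 billion; first-round consumption changes by −c × ΔT = −0.795 × (−£404 billion) = +£321.18 billion.
Expenditure multiplier = 1/(1 − c + m) = 1/(1 − 0.795 + 0.37) = 1/0.575 ≈ 1.739.
The tax multiplier is −c × k ≈ −1.383, so ΔY = k × (−c·ΔT) = (+£321.18 billion) / 0.575 ≈ +£559 billion.

+£559 billion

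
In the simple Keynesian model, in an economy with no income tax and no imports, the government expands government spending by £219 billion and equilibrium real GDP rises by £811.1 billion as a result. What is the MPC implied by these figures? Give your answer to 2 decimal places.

Implied spending multiplier k = ΔY/ΔG = 811.1/219 ≈ 3.7037.
Since k = 1/(1 − MPC), MPC = 1 − 1/k = 1 − ΔG/ΔY = 1 − 219/811.1 ≈ 0.73.

0.73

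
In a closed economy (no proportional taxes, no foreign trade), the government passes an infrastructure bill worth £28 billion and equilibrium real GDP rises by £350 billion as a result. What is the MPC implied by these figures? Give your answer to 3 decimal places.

Implied spending multiplier k = ΔY/ΔG = 350/28 = 12.5.
Since k = 1/(1 − MPC), MPC = 1 − 1/k = 1 − ΔG/ΔY = 1 − 28/350 = 0.920.

0.920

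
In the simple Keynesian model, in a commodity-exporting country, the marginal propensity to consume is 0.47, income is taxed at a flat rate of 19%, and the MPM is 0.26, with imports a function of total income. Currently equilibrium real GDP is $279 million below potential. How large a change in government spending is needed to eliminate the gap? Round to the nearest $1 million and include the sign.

+$245 million

Spending multiplier = 1/(1 − c(1−t) + m) = 1/(1 − 0.47×0.81 + 0.26) = 1/0.8793 ≈ 1.137.
Need ΔY = +$279 million, so ΔG = ΔY/k = (+$279 million) × 0.8793 ≈ +$245 million.
The government should increase government spending by $245 million.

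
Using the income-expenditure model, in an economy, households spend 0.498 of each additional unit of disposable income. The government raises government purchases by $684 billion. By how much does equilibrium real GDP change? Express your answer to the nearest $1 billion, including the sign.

+$1,363 billion

Spending multiplier = 1/(1 − MPC) = 1/(1 − 0.498) = 1/0.502 ≈ 1.992.
ΔY = k × ΔG = (+$684 billion) / 0.502 ≈ +$1,363 billion.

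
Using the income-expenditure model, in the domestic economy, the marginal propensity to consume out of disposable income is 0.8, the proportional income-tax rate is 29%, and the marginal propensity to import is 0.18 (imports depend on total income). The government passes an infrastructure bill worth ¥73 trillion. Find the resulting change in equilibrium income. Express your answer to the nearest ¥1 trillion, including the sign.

+¥119 trillion

Spending multiplier = 1/(1 − c(1−t) + m) = 1/(1 − 0.8×0.71 + 0.18) = 1/0.612 ≈ 1.634.
ΔY = k × ΔG = (+¥73 trillion) / 0.612 ≈ +¥119 trillion.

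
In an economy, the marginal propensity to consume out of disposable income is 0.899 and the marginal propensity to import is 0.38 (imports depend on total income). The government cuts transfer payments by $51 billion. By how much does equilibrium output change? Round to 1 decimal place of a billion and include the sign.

The transfer change shifts disposable income by −$51 billion, so first-round consumption changes by c·ΔTR = 0.899 × (−$51 billion) = −$45.849 billion.
Expenditure multiplier = 1/(1 − c + m) = 1/(1 − 0.899 + 0.38) = 1/0.481 ≈ 2.079.
The transfer multiplier is c × k ≈ 1.869, so ΔY = k × (c·ΔTR) = (−$45.849 billion) / 0.481 ≈ −$95.3 billion.

−$95.3 billion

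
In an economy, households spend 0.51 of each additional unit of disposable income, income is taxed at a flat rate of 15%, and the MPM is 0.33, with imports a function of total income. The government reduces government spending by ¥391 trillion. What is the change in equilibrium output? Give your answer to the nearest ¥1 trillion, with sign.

Expenditure multiplier = 1/(1 − c(1−t) + m) = 1/(1 − 0.51×0.85 + 0.33) = 1/0.8965 ≈ 1.115.
ΔY = k × ΔG = (−¥391 trillion) / 0.8965 ≈ −¥436 trillion.

−¥436 trillion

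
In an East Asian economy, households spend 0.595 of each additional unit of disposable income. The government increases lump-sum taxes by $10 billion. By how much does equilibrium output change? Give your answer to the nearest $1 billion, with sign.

A lump-sum tax change of +$10 billion shifts disposable income by −$10 billion; first-round consumption changes by −c × ΔT = −0.595 × (+$10 billion) = −$5.95 billion.
Expenditure multiplier = 1/(1 − MPC) = 1/(1 − 0.595) = 1/0.405 ≈ 2.469.
The tax multiplier is −c × k ≈ −1.469, so ΔY = k × (−c·ΔT) = (−$5.95 billion) / 0.405 ≈ −$15 billion.

−$15 billion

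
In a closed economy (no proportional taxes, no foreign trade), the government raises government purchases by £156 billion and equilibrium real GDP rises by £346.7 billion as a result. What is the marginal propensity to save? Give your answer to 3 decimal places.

0.450

Implied spending multiplier k = ΔY/ΔG = 346.7/156 ≈ 2.2224.
Since k = 1/(1 − MPC), MPC = 1 − 1/k = 1 − ΔG/ΔY = 1 − 156/346.7 ≈ 0.550.
MPS = 1 − MPC = 0.450.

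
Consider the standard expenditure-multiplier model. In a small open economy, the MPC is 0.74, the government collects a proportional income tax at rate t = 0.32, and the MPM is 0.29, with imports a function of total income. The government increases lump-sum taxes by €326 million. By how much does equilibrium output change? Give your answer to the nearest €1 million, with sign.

−€307 million

A lump-sum tax change of +€326 million shifts disposable income by −€326 million; first-round consumption changes by −c × ΔT = −0.74 × (+€326 million) = −€241.24 million.
Expenditure multiplier = 1/(1 − c(1−t) + m) = 1/(1 − 0.74×0.68 + 0.29) = 1/0.7868 ≈ 1.271.
The tax multiplier is −c × k ≈ −0.941, so ΔY = k × (−c·ΔT) = (−€241.24 million) / 0.7868 ≈ −€307 million.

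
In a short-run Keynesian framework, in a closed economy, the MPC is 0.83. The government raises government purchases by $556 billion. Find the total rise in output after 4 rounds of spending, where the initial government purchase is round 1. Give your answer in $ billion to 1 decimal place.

Round 1 adds ΔG = $556 billion; each later round is MPC = 0.83 times the previous.
After 4 rounds: 556 + 461.48 + 383.0284 + 317.913572 = ΔG·(1 − c^4)/(1 − c) = 556 × (1 − 0.47458321)/0.17 ≈ $1,718.4 billion.

$1,718.4 billion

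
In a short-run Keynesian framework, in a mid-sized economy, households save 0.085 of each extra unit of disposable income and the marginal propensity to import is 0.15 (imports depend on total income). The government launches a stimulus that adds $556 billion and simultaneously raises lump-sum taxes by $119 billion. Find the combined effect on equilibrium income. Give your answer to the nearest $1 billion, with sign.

MPC = 1 − MPS = 1 − 0.085 = 0.915.
Expenditure multiplier = 1/(1 − c + m) = 1/(1 − 0.915 + 0.15) = 1/0.235 ≈ 4.255.
ΔG contributes k·ΔG = (+$556 billion) / 0.235 ≈ +$2,366 billion.
ΔT of +$119 billion changes first-round spending by −c·ΔT = −$108.885 billion, contributing k·(−c·ΔT) = (−$108.885 billion) / 0.235 ≈ −$463.3 billion.
Net ΔY = k(ΔG − c·ΔT) = (+$447.115 billion) / 0.235 ≈ +$1,903 billion.

+$1,903 billion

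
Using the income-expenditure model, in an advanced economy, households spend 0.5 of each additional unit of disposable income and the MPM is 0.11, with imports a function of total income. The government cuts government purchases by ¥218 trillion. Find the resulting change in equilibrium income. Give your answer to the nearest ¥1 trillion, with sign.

−¥357 trillion

Spending multiplier = 1/(1 − c + m) = 1/(1 − 0.5 + 0.11) = 1/0.61 ≈ 1.639.
ΔY = k × ΔG = (−¥218 trillion) / 0.61 ≈ −¥357 trillion.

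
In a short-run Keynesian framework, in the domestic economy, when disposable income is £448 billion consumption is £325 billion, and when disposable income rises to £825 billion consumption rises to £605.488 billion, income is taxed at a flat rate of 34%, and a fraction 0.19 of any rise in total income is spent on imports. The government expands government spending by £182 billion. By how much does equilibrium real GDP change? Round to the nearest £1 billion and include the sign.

MPC = ΔC/ΔYd = (605.488 − 325)/(825 − 448) = 280.488/377 = 0.744.
Expenditure multiplier = 1/(1 − c(1−t) + m) = 1/(1 − 0.744×0.66 + 0.19) = 1/0.69896 ≈ 1.431.
ΔY = k × ΔG = (+£182 billion) / 0.69896 ≈ +£260 billion.

+£260 billion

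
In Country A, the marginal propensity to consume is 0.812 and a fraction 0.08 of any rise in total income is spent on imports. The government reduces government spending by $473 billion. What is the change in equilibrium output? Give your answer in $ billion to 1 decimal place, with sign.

Spending multiplier = 1/(1 − c + m) = 1/(1 − 0.812 + 0.08) = 1/0.268 ≈ 3.731.
ΔY = k × ΔG = (−$473 billion) / 0.268 ≈ −$1,764.9 billion.

−$1,764.9 billion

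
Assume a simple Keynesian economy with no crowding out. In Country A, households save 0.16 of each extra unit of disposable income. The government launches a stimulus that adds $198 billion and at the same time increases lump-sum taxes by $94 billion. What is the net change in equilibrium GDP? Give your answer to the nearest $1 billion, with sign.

MPC = 1 − MPS = 1 − 0.16 = 0.84.
Expenditure multiplier = 1/(1 − MPC) = 1/(1 − 0.84) = 1/0.16 = 6.25.
ΔG contributes k·ΔG = (+$198 billion) / 0.16 = +$1,237.5 billion.
ΔT of +$94 billion changes first-round spending by −c·ΔT = −$78.96 billion, contributing k·(−c·ΔT) = (−$78.96 billion) / 0.16 = −$493.5 billion.
Net ΔY = k(ΔG − c·ΔT) = (+$119.04 billion) / 0.16 = +$744 billion.

+$744 billion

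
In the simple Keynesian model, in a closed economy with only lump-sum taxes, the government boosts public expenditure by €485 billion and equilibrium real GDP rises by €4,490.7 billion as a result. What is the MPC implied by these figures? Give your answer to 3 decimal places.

Implied spending multiplier k = ΔY/ΔG = 4,490.7/485 ≈ 9.2592.
Since k = 1/(1 − MPC), MPC = 1 − 1/k = 1 − ΔG/ΔY = 1 − 485/4,490.7 ≈ 0.892.

0.892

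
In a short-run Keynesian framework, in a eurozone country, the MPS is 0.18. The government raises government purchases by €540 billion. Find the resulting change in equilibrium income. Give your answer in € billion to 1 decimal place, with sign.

+€3,000.0 billion

MPC = 1 − MPS = 1 − 0.18 = 0.82.
Government-spending multiplier = 1/(1 − MPC) = 1/(1 − 0.82) = 1/0.18 ≈ 5.556.
ΔY = k × ΔG = (+€540 billion) / 0.18 = +€3,000 billion.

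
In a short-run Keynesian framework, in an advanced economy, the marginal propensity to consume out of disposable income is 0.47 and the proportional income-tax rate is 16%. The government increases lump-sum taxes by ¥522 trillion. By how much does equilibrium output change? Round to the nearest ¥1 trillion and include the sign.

−¥405 trillion

A lump-sum tax change of +¥522 trillion shifts disposable income by −¥522 trillion; first-round consumption changes by −c × ΔT = −0.47 × (+¥522 trillion) = −¥245.34 trillion.
Expenditure multiplier = 1/(1 − c(1−t)) = 1/(1 − 0.47×0.84) = 1/0.6052 ≈ 1.652.
The tax multiplier is −c × k ≈ −0.777, so ΔY = k × (−c·ΔT) = (−¥245.34 trillion) / 0.6052 ≈ −¥405 trillion.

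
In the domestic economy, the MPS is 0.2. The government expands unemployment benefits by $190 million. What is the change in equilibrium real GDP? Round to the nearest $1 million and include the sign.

MPC = 1 − MPS = 1 − 0.2 = 0.8.
The transfer change shifts disposable income by +$190 million, so first-round consumption changes by c·ΔTR = 0.8 × (+$190 million) = +$152 million.
Expenditure multiplier = 1/(1 − MPC) = 1/(1 − 0.8) = 1/0.2 = 5.
The transfer multiplier is c × k = 4, so ΔY = k × (c·ΔTR) = (+$152 million) / 0.2 = +$760 million.

+$760 million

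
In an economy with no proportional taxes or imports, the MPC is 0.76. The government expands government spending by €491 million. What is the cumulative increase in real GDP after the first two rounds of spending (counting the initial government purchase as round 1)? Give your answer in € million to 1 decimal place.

Round 1 adds ΔG = €491 million; each later round is MPC = 0.76 times the previous.
After 2 rounds: 491 + 373.16 = ΔG·(1 − c^2)/(1 − c) = 491 × (1 − 0.5776)/0.24 ≈ €864.2 million.

€864.2 million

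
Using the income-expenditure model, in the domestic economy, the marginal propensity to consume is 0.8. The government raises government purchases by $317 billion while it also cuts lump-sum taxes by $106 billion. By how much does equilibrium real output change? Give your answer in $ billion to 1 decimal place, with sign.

Expenditure multiplier = 1/(1 − MPC) = 1/(1 − 0.8) = 1/0.2 = 5.
ΔG contributes k·ΔG = (+$317 billion) / 0.2 = +$1,585 billion.
ΔT of −$106 billion changes first-round spending by −c·ΔT = +$84.8 billion, contributing k·(−c·ΔT) = (+$84.8 billion) / 0.2 = +$424 billion.
Net ΔY = k(ΔG − c·ΔT) = (+$401.8 billion) / 0.2 = +$2,009 billion.

+$2,009.0 billion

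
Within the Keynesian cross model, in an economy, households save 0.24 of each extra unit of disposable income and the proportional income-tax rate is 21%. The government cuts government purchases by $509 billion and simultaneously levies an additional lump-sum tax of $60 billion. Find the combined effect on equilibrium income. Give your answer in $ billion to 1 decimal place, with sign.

−$1,387.9 billion

MPC = 1 − MPS = 1 − 0.24 = 0.76.
Expenditure multiplier = 1/(1 − c(1−t)) = 1/(1 − 0.76×0.79) = 1/0.3996 ≈ 2.503.
ΔG contributes k·ΔG = (−$509 billion) / 0.3996 ≈ −$1,273.8 billion.
ΔT of +$60 billion changes first-round spending by −c·ΔT = −$45.6 billion, contributing k·(−c·ΔT) = (−$45.6 billion) / 0.3996 ≈ −$114.1 billion.
Net ΔY = k(ΔG − c·ΔT) = (−$554.6 billion) / 0.3996 ≈ −$1,387.9 billion.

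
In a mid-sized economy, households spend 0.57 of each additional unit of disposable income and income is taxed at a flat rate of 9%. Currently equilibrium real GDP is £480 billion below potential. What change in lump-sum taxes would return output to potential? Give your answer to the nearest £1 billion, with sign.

Spending multiplier = 1/(1 − c(1−t)) = 1/(1 − 0.57×0.91) = 1/0.4813 ≈ 2.078.
Tax multiplier = −c·k = −0.57/0.4813 ≈ −1.184. Need ΔY = +£480 billion, so ΔT = ΔY/(−c·k) = −(+£480 billion) × 0.4813 / 0.57 ≈ −£405 billion.
The government should cut lump-sum taxes by £405 billion.

−£405 billion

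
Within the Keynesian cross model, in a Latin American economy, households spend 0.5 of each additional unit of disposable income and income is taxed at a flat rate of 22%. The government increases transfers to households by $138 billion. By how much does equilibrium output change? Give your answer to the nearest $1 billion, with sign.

+$113 billion

The transfer change shifts disposable income by +$138 billion, so first-round consumption changes by c·ΔTR = 0.5 × (+$138 billion) = +$69 billion.
Expenditure multiplier = 1/(1 − c(1−t)) = 1/(1 − 0.5×0.78) = 1/0.61 ≈ 1.639.
The transfer multiplier is c × k ≈ 0.82, so ΔY = k × (c·ΔTR) = (+$69 billion) / 0.61 ≈ +$113 billion.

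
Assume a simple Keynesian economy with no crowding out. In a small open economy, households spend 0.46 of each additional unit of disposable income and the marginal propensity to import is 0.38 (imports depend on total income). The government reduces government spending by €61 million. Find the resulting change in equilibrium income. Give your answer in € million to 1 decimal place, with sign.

Spending multiplier = 1/(1 − c + m) = 1/(1 − 0.46 + 0.38) = 1/0.92 ≈ 1.087.
ΔY = k × ΔG = (−€61 million) / 0.92 ≈ −€66.3 million.

−€66.3 million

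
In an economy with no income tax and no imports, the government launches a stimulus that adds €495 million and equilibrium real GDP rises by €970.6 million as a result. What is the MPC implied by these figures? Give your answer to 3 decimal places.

0.490

Implied spending multiplier k = ΔY/ΔG = 970.6/495 ≈ 1.9608.
Since k = 1/(1 − MPC), MPC = 1 − 1/k = 1 − ΔG/ΔY = 1 − 495/970.6 ≈ 0.490.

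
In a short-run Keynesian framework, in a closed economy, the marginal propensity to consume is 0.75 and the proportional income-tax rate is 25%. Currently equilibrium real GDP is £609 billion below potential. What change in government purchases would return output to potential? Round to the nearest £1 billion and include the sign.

Spending multiplier = 1/(1 − c(1−t)) = 1/(1 − 0.75×0.75) = 1/0.4375 ≈ 2.286.
Need ΔY = +£609 billion, so ΔG = ΔY/k = (+£609 billion) × 0.4375 ≈ +£266 billion.
The government should increase government purchases by £266 billion.

+£266 billion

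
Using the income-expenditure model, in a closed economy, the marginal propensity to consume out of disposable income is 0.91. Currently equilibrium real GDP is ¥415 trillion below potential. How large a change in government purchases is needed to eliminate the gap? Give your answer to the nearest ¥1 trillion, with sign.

Spending multiplier = 1/(1 − MPC) = 1/(1 − 0.91) = 1/0.09 ≈ 11.111.
Need ΔY = +¥415 trillion, so ΔG = ΔY/k = (+¥415 trillion) × 0.09 ≈ +¥37 trillion.
The government should increase government purchases by ¥37 trillion.

+¥37 trillion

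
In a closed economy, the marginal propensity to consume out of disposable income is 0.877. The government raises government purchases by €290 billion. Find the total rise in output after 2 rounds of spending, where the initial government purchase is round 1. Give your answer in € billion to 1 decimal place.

Round 1 adds ΔG = €290 billion; each later round is MPC = 0.877 times the previous.
After 2 rounds: 290 + 254.33 = ΔG·(1 − c^2)/(1 − c) = 290 × (1 − 0.769129)/0.123 ≈ €544.3 billion.

€544.3 billion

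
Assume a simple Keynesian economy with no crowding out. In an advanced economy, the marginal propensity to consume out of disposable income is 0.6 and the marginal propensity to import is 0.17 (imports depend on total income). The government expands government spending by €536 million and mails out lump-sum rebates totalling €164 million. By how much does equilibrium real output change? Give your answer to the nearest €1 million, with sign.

+€1,113 million

Expenditure multiplier = 1/(1 − c + m) = 1/(1 − 0.6 + 0.17) = 1/0.57 ≈ 1.754.
ΔG contributes k·ΔG = (+€536 million) / 0.57 ≈ +€940.4 million.
ΔT of −€164 million changes first-round spending by −c·ΔT = +€98.4 million, contributing k·(−c·ΔT) = (+€98.4 million) / 0.57 ≈ +€172.6 million.
Net ΔY = k(ΔG − c·ΔT) = (+€634.4 million) / 0.57 ≈ +€1,113 million.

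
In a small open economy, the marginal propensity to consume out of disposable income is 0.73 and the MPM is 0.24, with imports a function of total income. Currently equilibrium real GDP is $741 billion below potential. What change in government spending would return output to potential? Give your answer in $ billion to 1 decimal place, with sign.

+$377.9 billion

Spending multiplier = 1/(1 − c + m) = 1/(1 − 0.73 + 0.24) = 1/0.51 ≈ 1.961.
Need ΔY = +$741 billion, so ΔG = ΔY/k = (+$741 billion) × 0.51 ≈ +$377.9 billion.
The government should increase government spending by $377.9 billion.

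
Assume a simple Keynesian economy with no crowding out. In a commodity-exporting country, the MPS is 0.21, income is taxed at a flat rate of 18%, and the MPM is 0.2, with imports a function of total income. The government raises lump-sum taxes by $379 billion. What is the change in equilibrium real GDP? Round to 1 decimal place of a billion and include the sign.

−$542.2 billion

MPC = 1 − MPS = 1 − 0.21 = 0.79.
A lump-sum tax change of +$379 billion shifts disposable income by −$379 billion; first-round consumption changes by −c × ΔT = −0.79 × (+$379 billion) = −$299.41 billion.
Expenditure multiplier = 1/(1 − c(1−t) + m) = 1/(1 − 0.79×0.82 + 0.2) = 1/0.5522 ≈ 1.811.
The tax multiplier is −c × k ≈ −1.431, so ΔY = k × (−c·ΔT) = (−$299.41 billion) / 0.5522 ≈ −$542.2 billion.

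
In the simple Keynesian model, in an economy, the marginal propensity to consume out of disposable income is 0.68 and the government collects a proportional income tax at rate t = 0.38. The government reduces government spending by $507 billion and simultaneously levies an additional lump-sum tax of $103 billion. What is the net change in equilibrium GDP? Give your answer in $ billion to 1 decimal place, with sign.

−$997.6 billion

Expenditure multiplier = 1/(1 − c(1−t)) = 1/(1 − 0.68×0.62) = 1/0.5784 ≈ 1.729.
ΔG contributes k·ΔG = (−$507 billion) / 0.5784 ≈ −$876.6 billion.
ΔT of +$103 billion changes first-round spending by −c·ΔT = −$70.04 billion, contributing k·(−c·ΔT) = (−$70.04 billion) / 0.5784 ≈ −$121.1 billion.
Net ΔY = k(ΔG − c·ΔT) = (−$577.04 billion) / 0.5784 ≈ −$997.6 billion.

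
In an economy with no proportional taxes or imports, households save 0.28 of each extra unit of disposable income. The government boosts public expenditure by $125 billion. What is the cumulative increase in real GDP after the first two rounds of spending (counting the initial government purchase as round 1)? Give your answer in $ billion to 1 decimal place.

MPC = 1 − MPS = 1 − 0.28 = 0.72.
Round 1 adds ΔG = $125 billion; each later round is MPC = 0.72 times the previous.
After 2 rounds: 125 + 90 = ΔG·(1 − c^2)/(1 − c) = 125 × (1 − 0.5184)/0.28 = $215 billion.

$215.0 billion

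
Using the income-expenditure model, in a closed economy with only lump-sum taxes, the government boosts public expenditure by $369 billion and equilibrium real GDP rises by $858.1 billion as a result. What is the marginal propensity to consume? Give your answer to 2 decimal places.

0.57

Implied spending multiplier k = ΔY/ΔG = 858.1/369 ≈ 2.3255.
Since k = 1/(1 − MPC), MPC = 1 − 1/k = 1 − ΔG/ΔY = 1 − 369/858.1 ≈ 0.57.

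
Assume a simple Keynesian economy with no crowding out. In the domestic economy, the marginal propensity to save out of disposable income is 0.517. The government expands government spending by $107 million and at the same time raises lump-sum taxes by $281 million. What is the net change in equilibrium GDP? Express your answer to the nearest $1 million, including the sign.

MPC = 1 − MPS = 1 − 0.517 = 0.483.
Expenditure multiplier = 1/(1 − MPC) = 1/(1 − 0.483) = 1/0.517 ≈ 1.934.
ΔG contributes k·ΔG = (+$107 million) / 0.517 ≈ +$207 million.
ΔT of +$281 million changes first-round spending by −c·ΔT = −$135.723 million, contributing k·(−c·ΔT) = (−$135.723 million) / 0.517 ≈ −$262.5 million.
Net ΔY = k(ΔG − c·ΔT) = (−$28.723 million) / 0.517 ≈ −$56 million.

−$56 million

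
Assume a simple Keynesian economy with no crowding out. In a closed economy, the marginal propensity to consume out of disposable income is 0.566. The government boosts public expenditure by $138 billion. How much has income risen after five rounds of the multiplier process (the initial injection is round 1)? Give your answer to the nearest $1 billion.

Round 1 adds ΔG = $138 billion; each later round is MPC = 0.566 times the previous.
After 5 rounds: 138 + 78.108 + 44.209128 + 25.022366448 + 14.162659409568 = ΔG·(1 − c^5)/(1 − c) = 138 × (1 − 0.058087429172576)/0.434 ≈ $300 billion.

$300 billion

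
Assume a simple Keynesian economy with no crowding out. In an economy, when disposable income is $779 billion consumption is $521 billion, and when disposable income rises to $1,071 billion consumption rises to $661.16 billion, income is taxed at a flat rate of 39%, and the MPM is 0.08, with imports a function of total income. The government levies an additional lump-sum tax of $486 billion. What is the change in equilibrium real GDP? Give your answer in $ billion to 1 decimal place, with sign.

−$296.3 billion

MPC = ΔC/ΔYd = (661.16 − 521)/(1,071 − 779) = 140.16/292 = 0.48.
A lump-sum tax change of +$486 billion shifts disposable income by −$486 billion; first-round consumption changes by −c × ΔT = −0.48 × (+$486 billion) = −$233.28 billion.
Expenditure multiplier = 1/(1 − c(1−t) + m) = 1/(1 − 0.48×0.61 + 0.08) = 1/0.7872 ≈ 1.27.
The tax multiplier is −c × k ≈ −0.61, so ΔY = k × (−c·ΔT) = (−$233.28 billion) / 0.7872 ≈ −$296.3 billion.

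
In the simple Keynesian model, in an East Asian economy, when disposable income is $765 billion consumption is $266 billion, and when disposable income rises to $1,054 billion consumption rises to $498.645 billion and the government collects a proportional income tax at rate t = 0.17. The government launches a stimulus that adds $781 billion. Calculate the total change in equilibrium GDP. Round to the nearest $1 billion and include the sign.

+$2,353 billion

MPC = ΔC/ΔYd = (498.645 − 266)/(1,054 − 765) = 232.645/289 = 0.805.
Expenditure multiplier = 1/(1 − c(1−t)) = 1/(1 − 0.805×0.83) = 1/0.33185 ≈ 3.013.
ΔY = k × ΔG = (+$781 billion) / 0.33185 ≈ +$2,353 billion.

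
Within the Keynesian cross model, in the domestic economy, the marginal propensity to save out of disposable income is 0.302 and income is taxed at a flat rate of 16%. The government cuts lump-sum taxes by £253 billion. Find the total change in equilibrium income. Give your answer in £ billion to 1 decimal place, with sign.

MPC = 1 − MPS = 1 − 0.302 = 0.698.
A lump-sum tax change of −£253 billion shifts disposable income by +£253 billion; first-round consumption changes by −c × ΔT = −0.698 × (−£253 billion) = +£176.594 billion.
Expenditure multiplier = 1/(1 − c(1−t)) = 1/(1 − 0.698×0.84) = 1/0.41368 ≈ 2.417.
The tax multiplier is −c × k ≈ −1.687, so ΔY = k × (−c·ΔT) = (+£176.594 billion) / 0.41368 ≈ +£426.9 billion.

+£426.9 billion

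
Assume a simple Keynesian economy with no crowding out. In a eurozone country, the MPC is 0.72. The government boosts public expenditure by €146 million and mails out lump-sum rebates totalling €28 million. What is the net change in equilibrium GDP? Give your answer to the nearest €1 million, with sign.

+€593 million

Expenditure multiplier = 1/(1 − MPC) = 1/(1 − 0.72) = 1/0.28 ≈ 3.571.
ΔG contributes k·ΔG = (+€146 million) / 0.28 ≈ +€521.4 million.
ΔT of −€28 million changes first-round spending by −c·ΔT = +€20.16 million, contributing k·(−c·ΔT) = (+€20.16 million) / 0.28 = +€72 million.
Net ΔY = k(ΔG − c·ΔT) = (+€166.16 million) / 0.28 ≈ +€593 million.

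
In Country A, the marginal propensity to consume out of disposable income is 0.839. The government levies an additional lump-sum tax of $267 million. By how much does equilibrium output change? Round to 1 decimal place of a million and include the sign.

−$1,391.4 million

A lump-sum tax change of +$267 million shifts disposable income by −$267 million; first-round consumption changes by −c × ΔT = −0.839 × (+$267 million) = −$224.013 million.
Expenditure multiplier = 1/(1 − MPC) = 1/(1 − 0.839) = 1/0.161 ≈ 6.211.
The tax multiplier is −c × k ≈ −5.211, so ΔY = k × (−c·ΔT) = (−$224.013 million) / 0.161 ≈ −$1,391.4 million.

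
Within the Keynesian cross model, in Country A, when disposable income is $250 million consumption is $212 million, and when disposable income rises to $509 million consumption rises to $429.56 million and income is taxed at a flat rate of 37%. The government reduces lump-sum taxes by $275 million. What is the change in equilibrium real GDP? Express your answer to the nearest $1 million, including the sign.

MPC = ΔC/ΔYd = (429.56 − 212)/(509 − 250) = 217.56/259 = 0.84.
A lump-sum tax change of −$275 million shifts disposable income by +$275 million; first-round consumption changes by −c × ΔT = −0.84 × (−$275 million) = +$231 million.
Expenditure multiplier = 1/(1 − c(1−t)) = 1/(1 − 0.84×0.63) = 1/0.4708 ≈ 2.124.
The tax multiplier is −c × k ≈ −1.784, so ΔY = k × (−c·ΔT) = (+$231 million) / 0.4708 ≈ +$491 million.

+$491 million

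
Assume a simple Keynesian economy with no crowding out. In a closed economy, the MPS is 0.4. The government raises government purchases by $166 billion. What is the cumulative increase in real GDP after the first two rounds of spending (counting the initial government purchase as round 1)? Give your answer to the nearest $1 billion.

$266 billion

MPC = 1 − MPS = 1 − 0.4 = 0.6.
Round 1 adds ΔG = $166 billion; each later round is MPC = 0.6 times the previous.
After 2 rounds: 166 + 99.6 = ΔG·(1 − c^2)/(1 − c) = 166 × (1 − 0.36)/0.4 ≈ $266 billion.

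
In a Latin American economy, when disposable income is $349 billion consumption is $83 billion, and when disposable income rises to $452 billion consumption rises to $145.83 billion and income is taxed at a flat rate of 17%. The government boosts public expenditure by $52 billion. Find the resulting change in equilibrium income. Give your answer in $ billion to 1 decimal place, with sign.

MPC = ΔC/ΔYd = (145.83 − 83)/(452 − 349) = 62.83/103 = 0.61.
Expenditure multiplier = 1/(1 − c(1−t)) = 1/(1 − 0.61×0.83) = 1/0.4937 ≈ 2.026.
ΔY = k × ΔG = (+$52 billion) / 0.4937 ≈ +$105.3 billion.

+$105.3 billion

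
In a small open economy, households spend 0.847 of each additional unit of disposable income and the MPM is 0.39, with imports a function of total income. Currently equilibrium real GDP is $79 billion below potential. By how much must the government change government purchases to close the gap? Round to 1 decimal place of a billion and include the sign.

Spending multiplier = 1/(1 − c + m) = 1/(1 − 0.847 + 0.39) = 1/0.543 ≈ 1.842.
Need ΔY = +$79 billion, so ΔG = ΔY/k = (+$79 billion) × 0.543 ≈ +$42.9 billion.
The government should increase government purchases by $42.9 billion.

+$42.9 billion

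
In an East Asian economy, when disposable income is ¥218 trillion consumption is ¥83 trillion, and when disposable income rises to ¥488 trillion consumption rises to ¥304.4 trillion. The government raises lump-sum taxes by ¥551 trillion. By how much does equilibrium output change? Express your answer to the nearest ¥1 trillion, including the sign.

MPC = ΔC/ΔYd = (304.4 − 83)/(488 − 218) = 221.4/270 = 0.82.
A lump-sum tax change of +¥551 trillion shifts disposable income by −¥551 trillion; first-round consumption changes by −c × ΔT = −0.82 × (+¥551 trillion) = −¥451.82 trillion.
Expenditure multiplier = 1/(1 − MPC) = 1/(1 − 0.82) = 1/0.18 ≈ 5.556.
The tax multiplier is −c × k ≈ −4.556, so ΔY = k × (−c·ΔT) = (−¥451.82 trillion) / 0.18 ≈ −¥2,510 trillion.

−¥2,510 trillion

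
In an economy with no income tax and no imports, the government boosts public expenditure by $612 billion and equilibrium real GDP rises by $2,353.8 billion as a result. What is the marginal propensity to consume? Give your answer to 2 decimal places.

0.74

Implied spending multiplier k = ΔY/ΔG = 2,353.8/612 ≈ 3.8461.
Since k = 1/(1 − MPC), MPC = 1 − 1/k = 1 − ΔG/ΔY = 1 − 612/2,353.8 ≈ 0.74.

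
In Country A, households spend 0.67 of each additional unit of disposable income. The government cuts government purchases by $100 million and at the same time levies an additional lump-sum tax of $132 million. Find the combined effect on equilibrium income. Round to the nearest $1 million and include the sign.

−$571 million

Expenditure multiplier = 1/(1 − MPC) = 1/(1 − 0.67) = 1/0.33 ≈ 3.03.
ΔG contributes k·ΔG = (−$100 million) / 0.33 ≈ −$303 million.
ΔT of +$132 million changes first-round spending by −c·ΔT = −$88.44 million, contributing k·(−c·ΔT) = (−$88.44 million) / 0.33 = −$268 million.
Net ΔY = k(ΔG − c·ΔT) = (−$188.44 million) / 0.33 ≈ −$571 million.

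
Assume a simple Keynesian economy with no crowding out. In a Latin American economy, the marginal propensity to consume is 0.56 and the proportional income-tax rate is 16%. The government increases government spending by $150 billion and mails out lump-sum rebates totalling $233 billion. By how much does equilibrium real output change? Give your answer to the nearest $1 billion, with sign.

+$530 billion

Expenditure multiplier = 1/(1 − c(1−t)) = 1/(1 − 0.56×0.84) = 1/0.5296 ≈ 1.888.
ΔG contributes k·ΔG = (+$150 billion) / 0.5296 ≈ +$283.2 billion.
ΔT of −$233 billion changes first-round spending by −c·ΔT = +$130.48 billion, contributing k·(−c·ΔT) = (+$130.48 billion) / 0.5296 ≈ +$246.4 billion.
Net ΔY = k(ΔG − c·ΔT) = (+$280.48 billion) / 0.5296 ≈ +$530 billion.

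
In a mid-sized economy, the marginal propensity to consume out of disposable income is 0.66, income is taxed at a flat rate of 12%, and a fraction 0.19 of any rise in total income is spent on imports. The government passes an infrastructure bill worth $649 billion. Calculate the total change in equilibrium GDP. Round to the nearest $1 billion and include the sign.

Government-spending multiplier = 1/(1 − c(1−t) + m) = 1/(1 − 0.66×0.88 + 0.19) = 1/0.6092 ≈ 1.641.
ΔY = k × ΔG = (+$649 billion) / 0.6092 ≈ +$1,065 billion.

+$1,065 billion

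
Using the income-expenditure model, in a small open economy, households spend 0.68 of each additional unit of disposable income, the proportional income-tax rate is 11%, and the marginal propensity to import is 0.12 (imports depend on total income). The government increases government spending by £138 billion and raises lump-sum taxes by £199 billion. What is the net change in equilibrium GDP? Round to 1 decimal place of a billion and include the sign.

Expenditure multiplier = 1/(1 − c(1−t) + m) = 1/(1 − 0.68×0.89 + 0.12) = 1/0.5148 ≈ 1.943.
ΔG contributes k·ΔG = (+£138 billion) / 0.5148 ≈ +£268.1 billion.
ΔT of +£199 billion changes first-round spending by −c·ΔT = −£135.32 billion, contributing k·(−c·ΔT) = (−£135.32 billion) / 0.5148 ≈ −£262.9 billion.
Net ΔY = k(ΔG − c·ΔT) = (+£2.68 billion) / 0.5148 ≈ +£5.2 billion.

+£5.2 billion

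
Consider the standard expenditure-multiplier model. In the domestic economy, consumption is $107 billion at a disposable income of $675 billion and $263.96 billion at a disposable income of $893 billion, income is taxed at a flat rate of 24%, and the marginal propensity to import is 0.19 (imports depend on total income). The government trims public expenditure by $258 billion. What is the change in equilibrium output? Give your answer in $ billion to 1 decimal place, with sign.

−$401.4 billion

MPC = ΔC/ΔYd = (263.96 − 107)/(893 − 675) = 156.96/218 = 0.72.
Spending multiplier = 1/(1 − c(1−t) + m) = 1/(1 − 0.72×0.76 + 0.19) = 1/0.6428 ≈ 1.556.
ΔY = k × ΔG = (−$258 billion) / 0.6428 ≈ −$401.4 billion.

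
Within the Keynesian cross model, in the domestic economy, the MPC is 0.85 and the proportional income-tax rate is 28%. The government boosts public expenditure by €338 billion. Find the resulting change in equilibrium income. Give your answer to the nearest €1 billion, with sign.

+€871 billion

Expenditure multiplier = 1/(1 − c(1−t)) = 1/(1 − 0.85×0.72) = 1/0.388 ≈ 2.577.
ΔY = k × ΔG = (+€338 billion) / 0.388 ≈ +€871 billion.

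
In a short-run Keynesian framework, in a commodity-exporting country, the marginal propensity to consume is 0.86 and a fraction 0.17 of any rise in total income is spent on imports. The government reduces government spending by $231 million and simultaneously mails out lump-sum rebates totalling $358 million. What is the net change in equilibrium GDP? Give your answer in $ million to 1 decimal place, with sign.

+$248.0 million

Expenditure multiplier = 1/(1 − c + m) = 1/(1 − 0.86 + 0.17) = 1/0.31 ≈ 3.226.
ΔG contributes k·ΔG = (−$231 million) / 0.31 ≈ −$745.2 million.
ΔT of −$358 million changes first-round spending by −c·ΔT = +$307.88 million, contributing k·(−c·ΔT) = (+$307.88 million) / 0.31 ≈ +$993.2 million.
Net ΔY = k(ΔG − c·ΔT) = (+$76.88 million) / 0.31 = +$248 million.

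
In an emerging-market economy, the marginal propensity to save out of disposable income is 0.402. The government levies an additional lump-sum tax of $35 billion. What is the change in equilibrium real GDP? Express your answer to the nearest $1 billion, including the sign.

MPC = 1 − MPS = 1 − 0.402 = 0.598.
A lump-sum tax change of +$35 billion shifts disposable income by −$35 billion; first-round consumption changes by −c × ΔT = −0.598 × (+$35 billion) = −$20.93 billion.
Expenditure multiplier = 1/(1 − MPC) = 1/(1 − 0.598) = 1/0.402 ≈ 2.488.
The tax multiplier is −c × k ≈ −1.488, so ΔY = k × (−c·ΔT) = (−$20.93 billion) / 0.402 ≈ −$52 billion.

−$52 billion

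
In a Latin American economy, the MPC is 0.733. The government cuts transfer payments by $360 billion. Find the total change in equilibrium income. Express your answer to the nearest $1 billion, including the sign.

The transfer change shifts disposable income by −$360 billion, so first-round consumption changes by c·ΔTR = 0.733 × (−$360 billion) = −$263.88 billion.
Expenditure multiplier = 1/(1 − MPC) = 1/(1 − 0.733) = 1/0.267 ≈ 3.745.
The transfer multiplier is c × k ≈ 2.745, so ΔY = k × (c·ΔTR) = (−$263.88 billion) / 0.267 ≈ −$988 billion.

−$988 billion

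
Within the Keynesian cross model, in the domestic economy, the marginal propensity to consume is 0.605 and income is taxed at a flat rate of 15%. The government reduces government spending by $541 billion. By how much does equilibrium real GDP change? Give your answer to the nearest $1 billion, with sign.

Spending multiplier = 1/(1 − c(1−t)) = 1/(1 − 0.605×0.85) = 1/0.48575 ≈ 2.059.
ΔY = k × ΔG = (−$541 billion) / 0.48575 ≈ −$1,114 billion.

−$1,114 billion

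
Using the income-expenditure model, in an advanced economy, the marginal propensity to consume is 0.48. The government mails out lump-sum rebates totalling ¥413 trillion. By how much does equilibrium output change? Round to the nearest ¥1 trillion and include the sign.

+¥381 trillion

A lump-sum tax change of −¥413 trillion shifts disposable income by +¥413 trillion; first-round consumption changes by −c × ΔT = −0.48 × (−¥413 trillion) = +¥198.24 trillion.
Expenditure multiplier = 1/(1 − MPC) = 1/(1 − 0.48) = 1/0.52 ≈ 1.923.
The tax multiplier is −c × k ≈ −0.923, so ΔY = k × (−c·ΔT) = (+¥198.24 trillion) / 0.52 ≈ +¥381 trillion.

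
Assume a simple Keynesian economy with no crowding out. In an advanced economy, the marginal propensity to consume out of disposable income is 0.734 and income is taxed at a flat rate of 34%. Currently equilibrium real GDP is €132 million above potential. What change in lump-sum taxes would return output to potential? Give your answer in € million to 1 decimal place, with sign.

+€92.7 million

Spending multiplier = 1/(1 − c(1−t)) = 1/(1 − 0.734×0.66) = 1/0.51556 ≈ 1.94.
Tax multiplier = −c·k = −0.734/0.51556 ≈ −1.424. Need ΔY = −€132 million, so ΔT = ΔY/(−c·k) = −(−€132 million) × 0.51556 / 0.734 ≈ +€92.7 million.
The government should raise lump-sum taxes by €92.7 million.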